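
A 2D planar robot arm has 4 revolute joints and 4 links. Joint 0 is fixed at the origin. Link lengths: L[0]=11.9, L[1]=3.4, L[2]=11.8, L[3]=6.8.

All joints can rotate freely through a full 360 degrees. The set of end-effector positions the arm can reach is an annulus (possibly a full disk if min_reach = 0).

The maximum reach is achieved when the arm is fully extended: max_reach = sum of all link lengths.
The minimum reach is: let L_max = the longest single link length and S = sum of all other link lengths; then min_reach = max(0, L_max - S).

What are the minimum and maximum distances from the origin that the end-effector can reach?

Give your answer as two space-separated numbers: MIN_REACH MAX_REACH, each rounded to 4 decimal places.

Answer: 0.0000 33.9000

Derivation:
Link lengths: [11.9, 3.4, 11.8, 6.8]
max_reach = 11.9 + 3.4 + 11.8 + 6.8 = 33.9
L_max = max([11.9, 3.4, 11.8, 6.8]) = 11.9
S (sum of others) = 33.9 - 11.9 = 22
min_reach = max(0, 11.9 - 22) = max(0, -10.1) = 0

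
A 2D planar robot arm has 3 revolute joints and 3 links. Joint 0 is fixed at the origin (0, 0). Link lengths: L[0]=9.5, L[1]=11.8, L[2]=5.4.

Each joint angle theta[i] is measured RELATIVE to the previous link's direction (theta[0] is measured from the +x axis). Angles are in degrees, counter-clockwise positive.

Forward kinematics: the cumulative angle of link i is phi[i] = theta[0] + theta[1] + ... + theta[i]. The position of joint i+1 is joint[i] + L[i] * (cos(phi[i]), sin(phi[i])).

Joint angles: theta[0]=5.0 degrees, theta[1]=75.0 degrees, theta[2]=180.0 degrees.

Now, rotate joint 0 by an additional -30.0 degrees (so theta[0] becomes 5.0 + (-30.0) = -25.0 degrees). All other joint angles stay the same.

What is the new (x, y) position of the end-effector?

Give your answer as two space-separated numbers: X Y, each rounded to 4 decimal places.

joint[0] = (0.0000, 0.0000)  (base)
link 0: phi[0] = -25 = -25 deg
  cos(-25 deg) = 0.9063, sin(-25 deg) = -0.4226
  joint[1] = (0.0000, 0.0000) + 9.5 * (0.9063, -0.4226) = (0.0000 + 8.6099, 0.0000 + -4.0149) = (8.6099, -4.0149)
link 1: phi[1] = -25 + 75 = 50 deg
  cos(50 deg) = 0.6428, sin(50 deg) = 0.7660
  joint[2] = (8.6099, -4.0149) + 11.8 * (0.6428, 0.7660) = (8.6099 + 7.5849, -4.0149 + 9.0393) = (16.1948, 5.0245)
link 2: phi[2] = -25 + 75 + 180 = 230 deg
  cos(230 deg) = -0.6428, sin(230 deg) = -0.7660
  joint[3] = (16.1948, 5.0245) + 5.4 * (-0.6428, -0.7660) = (16.1948 + -3.4711, 5.0245 + -4.1366) = (12.7238, 0.8878)
End effector: (12.7238, 0.8878)

Answer: 12.7238 0.8878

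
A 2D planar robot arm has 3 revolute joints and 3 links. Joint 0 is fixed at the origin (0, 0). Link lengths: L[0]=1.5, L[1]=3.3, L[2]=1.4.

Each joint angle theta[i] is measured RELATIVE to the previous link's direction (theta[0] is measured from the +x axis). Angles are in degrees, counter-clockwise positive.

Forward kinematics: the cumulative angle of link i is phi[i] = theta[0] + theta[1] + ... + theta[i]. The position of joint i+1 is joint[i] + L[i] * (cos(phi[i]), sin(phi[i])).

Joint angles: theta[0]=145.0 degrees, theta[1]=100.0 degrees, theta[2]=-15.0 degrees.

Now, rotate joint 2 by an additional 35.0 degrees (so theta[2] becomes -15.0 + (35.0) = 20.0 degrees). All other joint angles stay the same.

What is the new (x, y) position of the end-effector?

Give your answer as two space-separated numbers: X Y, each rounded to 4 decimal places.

Answer: -2.7454 -3.5251

Derivation:
joint[0] = (0.0000, 0.0000)  (base)
link 0: phi[0] = 145 = 145 deg
  cos(145 deg) = -0.8192, sin(145 deg) = 0.5736
  joint[1] = (0.0000, 0.0000) + 1.5 * (-0.8192, 0.5736) = (0.0000 + -1.2287, 0.0000 + 0.8604) = (-1.2287, 0.8604)
link 1: phi[1] = 145 + 100 = 245 deg
  cos(245 deg) = -0.4226, sin(245 deg) = -0.9063
  joint[2] = (-1.2287, 0.8604) + 3.3 * (-0.4226, -0.9063) = (-1.2287 + -1.3946, 0.8604 + -2.9908) = (-2.6234, -2.1305)
link 2: phi[2] = 145 + 100 + 20 = 265 deg
  cos(265 deg) = -0.0872, sin(265 deg) = -0.9962
  joint[3] = (-2.6234, -2.1305) + 1.4 * (-0.0872, -0.9962) = (-2.6234 + -0.1220, -2.1305 + -1.3947) = (-2.7454, -3.5251)
End effector: (-2.7454, -3.5251)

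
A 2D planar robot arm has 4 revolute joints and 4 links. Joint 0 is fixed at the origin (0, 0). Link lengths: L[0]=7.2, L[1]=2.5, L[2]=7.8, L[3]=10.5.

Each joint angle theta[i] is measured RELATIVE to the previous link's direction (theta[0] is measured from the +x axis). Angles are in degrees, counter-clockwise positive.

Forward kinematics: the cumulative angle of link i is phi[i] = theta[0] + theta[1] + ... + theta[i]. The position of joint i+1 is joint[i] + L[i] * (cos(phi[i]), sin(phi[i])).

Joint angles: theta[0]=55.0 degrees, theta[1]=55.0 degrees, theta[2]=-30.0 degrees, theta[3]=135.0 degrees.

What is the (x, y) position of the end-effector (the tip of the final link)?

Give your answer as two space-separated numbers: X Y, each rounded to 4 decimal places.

Answer: -3.9719 9.9061

Derivation:
joint[0] = (0.0000, 0.0000)  (base)
link 0: phi[0] = 55 = 55 deg
  cos(55 deg) = 0.5736, sin(55 deg) = 0.8192
  joint[1] = (0.0000, 0.0000) + 7.2 * (0.5736, 0.8192) = (0.0000 + 4.1298, 0.0000 + 5.8979) = (4.1298, 5.8979)
link 1: phi[1] = 55 + 55 = 110 deg
  cos(110 deg) = -0.3420, sin(110 deg) = 0.9397
  joint[2] = (4.1298, 5.8979) + 2.5 * (-0.3420, 0.9397) = (4.1298 + -0.8551, 5.8979 + 2.3492) = (3.2747, 8.2471)
link 2: phi[2] = 55 + 55 + -30 = 80 deg
  cos(80 deg) = 0.1736, sin(80 deg) = 0.9848
  joint[3] = (3.2747, 8.2471) + 7.8 * (0.1736, 0.9848) = (3.2747 + 1.3545, 8.2471 + 7.6815) = (4.6292, 15.9286)
link 3: phi[3] = 55 + 55 + -30 + 135 = 215 deg
  cos(215 deg) = -0.8192, sin(215 deg) = -0.5736
  joint[4] = (4.6292, 15.9286) + 10.5 * (-0.8192, -0.5736) = (4.6292 + -8.6011, 15.9286 + -6.0226) = (-3.9719, 9.9061)
End effector: (-3.9719, 9.9061)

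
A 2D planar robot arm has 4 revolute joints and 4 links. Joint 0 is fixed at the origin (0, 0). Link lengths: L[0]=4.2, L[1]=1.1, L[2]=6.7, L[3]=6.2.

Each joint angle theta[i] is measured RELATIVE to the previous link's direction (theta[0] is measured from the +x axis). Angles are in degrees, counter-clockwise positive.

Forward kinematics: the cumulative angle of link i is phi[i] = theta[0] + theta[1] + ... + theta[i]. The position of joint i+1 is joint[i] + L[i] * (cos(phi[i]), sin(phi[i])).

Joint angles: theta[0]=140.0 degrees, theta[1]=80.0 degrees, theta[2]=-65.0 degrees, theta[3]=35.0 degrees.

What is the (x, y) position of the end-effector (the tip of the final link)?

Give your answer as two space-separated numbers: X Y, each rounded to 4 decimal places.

joint[0] = (0.0000, 0.0000)  (base)
link 0: phi[0] = 140 = 140 deg
  cos(140 deg) = -0.7660, sin(140 deg) = 0.6428
  joint[1] = (0.0000, 0.0000) + 4.2 * (-0.7660, 0.6428) = (0.0000 + -3.2174, 0.0000 + 2.6997) = (-3.2174, 2.6997)
link 1: phi[1] = 140 + 80 = 220 deg
  cos(220 deg) = -0.7660, sin(220 deg) = -0.6428
  joint[2] = (-3.2174, 2.6997) + 1.1 * (-0.7660, -0.6428) = (-3.2174 + -0.8426, 2.6997 + -0.7071) = (-4.0600, 1.9926)
link 2: phi[2] = 140 + 80 + -65 = 155 deg
  cos(155 deg) = -0.9063, sin(155 deg) = 0.4226
  joint[3] = (-4.0600, 1.9926) + 6.7 * (-0.9063, 0.4226) = (-4.0600 + -6.0723, 1.9926 + 2.8315) = (-10.1323, 4.8242)
link 3: phi[3] = 140 + 80 + -65 + 35 = 190 deg
  cos(190 deg) = -0.9848, sin(190 deg) = -0.1736
  joint[4] = (-10.1323, 4.8242) + 6.2 * (-0.9848, -0.1736) = (-10.1323 + -6.1058, 4.8242 + -1.0766) = (-16.2381, 3.7476)
End effector: (-16.2381, 3.7476)

Answer: -16.2381 3.7476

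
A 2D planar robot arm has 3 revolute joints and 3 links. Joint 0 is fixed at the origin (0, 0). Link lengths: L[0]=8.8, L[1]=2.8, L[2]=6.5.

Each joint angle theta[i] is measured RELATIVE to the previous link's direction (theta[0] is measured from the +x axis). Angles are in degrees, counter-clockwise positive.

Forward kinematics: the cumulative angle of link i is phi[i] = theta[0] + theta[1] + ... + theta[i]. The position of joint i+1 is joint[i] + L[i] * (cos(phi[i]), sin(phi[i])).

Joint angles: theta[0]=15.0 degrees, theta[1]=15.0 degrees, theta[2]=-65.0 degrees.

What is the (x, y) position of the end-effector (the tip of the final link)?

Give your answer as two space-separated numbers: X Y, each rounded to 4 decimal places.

Answer: 16.2495 -0.0506

Derivation:
joint[0] = (0.0000, 0.0000)  (base)
link 0: phi[0] = 15 = 15 deg
  cos(15 deg) = 0.9659, sin(15 deg) = 0.2588
  joint[1] = (0.0000, 0.0000) + 8.8 * (0.9659, 0.2588) = (0.0000 + 8.5001, 0.0000 + 2.2776) = (8.5001, 2.2776)
link 1: phi[1] = 15 + 15 = 30 deg
  cos(30 deg) = 0.8660, sin(30 deg) = 0.5000
  joint[2] = (8.5001, 2.2776) + 2.8 * (0.8660, 0.5000) = (8.5001 + 2.4249, 2.2776 + 1.4000) = (10.9250, 3.6776)
link 2: phi[2] = 15 + 15 + -65 = -35 deg
  cos(-35 deg) = 0.8192, sin(-35 deg) = -0.5736
  joint[3] = (10.9250, 3.6776) + 6.5 * (0.8192, -0.5736) = (10.9250 + 5.3245, 3.6776 + -3.7282) = (16.2495, -0.0506)
End effector: (16.2495, -0.0506)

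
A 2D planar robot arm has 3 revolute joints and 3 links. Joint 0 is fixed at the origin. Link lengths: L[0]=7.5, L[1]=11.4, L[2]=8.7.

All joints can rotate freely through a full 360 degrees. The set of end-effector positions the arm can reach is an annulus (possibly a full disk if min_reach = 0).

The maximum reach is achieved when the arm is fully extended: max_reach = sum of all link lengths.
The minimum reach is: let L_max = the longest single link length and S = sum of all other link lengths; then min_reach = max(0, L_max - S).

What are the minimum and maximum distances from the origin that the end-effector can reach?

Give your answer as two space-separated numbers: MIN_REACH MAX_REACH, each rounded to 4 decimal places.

Link lengths: [7.5, 11.4, 8.7]
max_reach = 7.5 + 11.4 + 8.7 = 27.6
L_max = max([7.5, 11.4, 8.7]) = 11.4
S (sum of others) = 27.6 - 11.4 = 16.2
min_reach = max(0, 11.4 - 16.2) = max(0, -4.8) = 0

Answer: 0.0000 27.6000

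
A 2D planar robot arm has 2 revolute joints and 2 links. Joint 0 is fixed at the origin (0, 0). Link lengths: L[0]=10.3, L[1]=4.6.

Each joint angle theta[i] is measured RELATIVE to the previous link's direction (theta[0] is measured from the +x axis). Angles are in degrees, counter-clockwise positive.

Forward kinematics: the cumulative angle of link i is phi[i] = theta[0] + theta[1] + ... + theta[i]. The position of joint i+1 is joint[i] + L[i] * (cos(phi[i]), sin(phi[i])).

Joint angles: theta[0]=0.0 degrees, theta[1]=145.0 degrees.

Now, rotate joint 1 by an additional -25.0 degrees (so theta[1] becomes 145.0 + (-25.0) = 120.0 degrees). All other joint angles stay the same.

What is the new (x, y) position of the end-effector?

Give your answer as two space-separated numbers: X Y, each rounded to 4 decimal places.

joint[0] = (0.0000, 0.0000)  (base)
link 0: phi[0] = 0 = 0 deg
  cos(0 deg) = 1.0000, sin(0 deg) = 0.0000
  joint[1] = (0.0000, 0.0000) + 10.3 * (1.0000, 0.0000) = (0.0000 + 10.3000, 0.0000 + 0.0000) = (10.3000, 0.0000)
link 1: phi[1] = 0 + 120 = 120 deg
  cos(120 deg) = -0.5000, sin(120 deg) = 0.8660
  joint[2] = (10.3000, 0.0000) + 4.6 * (-0.5000, 0.8660) = (10.3000 + -2.3000, 0.0000 + 3.9837) = (8.0000, 3.9837)
End effector: (8.0000, 3.9837)

Answer: 8.0000 3.9837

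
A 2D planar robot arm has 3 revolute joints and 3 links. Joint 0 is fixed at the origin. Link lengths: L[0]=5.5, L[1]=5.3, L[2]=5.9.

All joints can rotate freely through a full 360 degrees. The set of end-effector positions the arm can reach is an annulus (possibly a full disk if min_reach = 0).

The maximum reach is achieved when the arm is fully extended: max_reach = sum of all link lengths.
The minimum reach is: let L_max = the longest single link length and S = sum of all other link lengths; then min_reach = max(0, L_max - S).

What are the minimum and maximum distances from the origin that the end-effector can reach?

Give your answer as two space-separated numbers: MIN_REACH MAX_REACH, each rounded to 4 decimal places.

Answer: 0.0000 16.7000

Derivation:
Link lengths: [5.5, 5.3, 5.9]
max_reach = 5.5 + 5.3 + 5.9 = 16.7
L_max = max([5.5, 5.3, 5.9]) = 5.9
S (sum of others) = 16.7 - 5.9 = 10.8
min_reach = max(0, 5.9 - 10.8) = max(0, -4.9) = 0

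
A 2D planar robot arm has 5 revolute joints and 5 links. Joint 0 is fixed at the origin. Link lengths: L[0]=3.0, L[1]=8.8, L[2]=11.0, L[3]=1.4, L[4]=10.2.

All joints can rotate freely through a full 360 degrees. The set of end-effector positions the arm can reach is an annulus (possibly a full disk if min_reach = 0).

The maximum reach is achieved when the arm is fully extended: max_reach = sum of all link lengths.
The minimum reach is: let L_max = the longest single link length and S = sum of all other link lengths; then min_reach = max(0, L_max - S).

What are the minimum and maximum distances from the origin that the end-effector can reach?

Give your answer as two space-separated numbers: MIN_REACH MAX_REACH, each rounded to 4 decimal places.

Answer: 0.0000 34.4000

Derivation:
Link lengths: [3.0, 8.8, 11.0, 1.4, 10.2]
max_reach = 3 + 8.8 + 11 + 1.4 + 10.2 = 34.4
L_max = max([3.0, 8.8, 11.0, 1.4, 10.2]) = 11
S (sum of others) = 34.4 - 11 = 23.4
min_reach = max(0, 11 - 23.4) = max(0, -12.4) = 0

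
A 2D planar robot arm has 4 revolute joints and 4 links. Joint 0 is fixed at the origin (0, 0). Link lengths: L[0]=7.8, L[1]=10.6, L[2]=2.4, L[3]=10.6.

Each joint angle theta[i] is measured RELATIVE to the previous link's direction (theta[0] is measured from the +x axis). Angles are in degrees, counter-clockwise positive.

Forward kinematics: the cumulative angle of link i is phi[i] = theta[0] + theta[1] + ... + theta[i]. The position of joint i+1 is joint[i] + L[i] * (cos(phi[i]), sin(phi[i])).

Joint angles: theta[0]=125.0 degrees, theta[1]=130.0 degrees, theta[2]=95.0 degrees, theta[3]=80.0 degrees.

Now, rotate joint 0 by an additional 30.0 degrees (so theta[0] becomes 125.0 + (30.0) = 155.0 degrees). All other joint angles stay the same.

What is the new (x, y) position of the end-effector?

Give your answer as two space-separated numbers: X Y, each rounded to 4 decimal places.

Answer: -3.9111 4.3174

Derivation:
joint[0] = (0.0000, 0.0000)  (base)
link 0: phi[0] = 155 = 155 deg
  cos(155 deg) = -0.9063, sin(155 deg) = 0.4226
  joint[1] = (0.0000, 0.0000) + 7.8 * (-0.9063, 0.4226) = (0.0000 + -7.0692, 0.0000 + 3.2964) = (-7.0692, 3.2964)
link 1: phi[1] = 155 + 130 = 285 deg
  cos(285 deg) = 0.2588, sin(285 deg) = -0.9659
  joint[2] = (-7.0692, 3.2964) + 10.6 * (0.2588, -0.9659) = (-7.0692 + 2.7435, 3.2964 + -10.2388) = (-4.3257, -6.9424)
link 2: phi[2] = 155 + 130 + 95 = 380 deg
  cos(380 deg) = 0.9397, sin(380 deg) = 0.3420
  joint[3] = (-4.3257, -6.9424) + 2.4 * (0.9397, 0.3420) = (-4.3257 + 2.2553, -6.9424 + 0.8208) = (-2.0705, -6.1215)
link 3: phi[3] = 155 + 130 + 95 + 80 = 460 deg
  cos(460 deg) = -0.1736, sin(460 deg) = 0.9848
  joint[4] = (-2.0705, -6.1215) + 10.6 * (-0.1736, 0.9848) = (-2.0705 + -1.8407, -6.1215 + 10.4390) = (-3.9111, 4.3174)
End effector: (-3.9111, 4.3174)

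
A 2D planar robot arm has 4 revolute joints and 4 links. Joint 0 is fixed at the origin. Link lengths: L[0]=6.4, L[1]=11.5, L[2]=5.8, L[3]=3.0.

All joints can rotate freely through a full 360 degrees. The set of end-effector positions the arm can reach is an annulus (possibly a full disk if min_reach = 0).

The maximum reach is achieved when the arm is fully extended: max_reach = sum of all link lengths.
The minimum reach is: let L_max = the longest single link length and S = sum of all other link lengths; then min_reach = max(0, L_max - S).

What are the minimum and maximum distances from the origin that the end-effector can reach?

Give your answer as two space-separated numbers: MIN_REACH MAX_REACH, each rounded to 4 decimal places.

Link lengths: [6.4, 11.5, 5.8, 3.0]
max_reach = 6.4 + 11.5 + 5.8 + 3 = 26.7
L_max = max([6.4, 11.5, 5.8, 3.0]) = 11.5
S (sum of others) = 26.7 - 11.5 = 15.2
min_reach = max(0, 11.5 - 15.2) = max(0, -3.7) = 0

Answer: 0.0000 26.7000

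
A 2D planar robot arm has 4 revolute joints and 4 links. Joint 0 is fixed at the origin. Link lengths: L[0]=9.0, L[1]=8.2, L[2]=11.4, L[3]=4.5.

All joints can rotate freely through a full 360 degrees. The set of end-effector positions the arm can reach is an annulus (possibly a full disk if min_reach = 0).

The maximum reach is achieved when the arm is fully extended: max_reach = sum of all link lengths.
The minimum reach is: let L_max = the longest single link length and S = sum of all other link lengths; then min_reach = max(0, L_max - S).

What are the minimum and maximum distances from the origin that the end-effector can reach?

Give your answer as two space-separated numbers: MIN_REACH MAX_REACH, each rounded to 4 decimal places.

Answer: 0.0000 33.1000

Derivation:
Link lengths: [9.0, 8.2, 11.4, 4.5]
max_reach = 9 + 8.2 + 11.4 + 4.5 = 33.1
L_max = max([9.0, 8.2, 11.4, 4.5]) = 11.4
S (sum of others) = 33.1 - 11.4 = 21.7
min_reach = max(0, 11.4 - 21.7) = max(0, -10.3) = 0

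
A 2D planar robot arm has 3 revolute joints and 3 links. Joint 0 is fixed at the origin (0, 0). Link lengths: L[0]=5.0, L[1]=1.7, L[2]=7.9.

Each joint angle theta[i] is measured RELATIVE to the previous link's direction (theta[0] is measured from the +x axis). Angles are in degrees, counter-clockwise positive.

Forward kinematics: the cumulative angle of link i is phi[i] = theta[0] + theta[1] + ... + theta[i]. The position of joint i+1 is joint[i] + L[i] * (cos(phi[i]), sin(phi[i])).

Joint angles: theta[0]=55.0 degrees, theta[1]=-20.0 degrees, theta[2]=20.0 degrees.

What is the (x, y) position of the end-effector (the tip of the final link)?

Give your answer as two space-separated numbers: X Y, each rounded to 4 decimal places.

Answer: 8.7917 11.5421

Derivation:
joint[0] = (0.0000, 0.0000)  (base)
link 0: phi[0] = 55 = 55 deg
  cos(55 deg) = 0.5736, sin(55 deg) = 0.8192
  joint[1] = (0.0000, 0.0000) + 5 * (0.5736, 0.8192) = (0.0000 + 2.8679, 0.0000 + 4.0958) = (2.8679, 4.0958)
link 1: phi[1] = 55 + -20 = 35 deg
  cos(35 deg) = 0.8192, sin(35 deg) = 0.5736
  joint[2] = (2.8679, 4.0958) + 1.7 * (0.8192, 0.5736) = (2.8679 + 1.3926, 4.0958 + 0.9751) = (4.2604, 5.0708)
link 2: phi[2] = 55 + -20 + 20 = 55 deg
  cos(55 deg) = 0.5736, sin(55 deg) = 0.8192
  joint[3] = (4.2604, 5.0708) + 7.9 * (0.5736, 0.8192) = (4.2604 + 4.5313, 5.0708 + 6.4713) = (8.7917, 11.5421)
End effector: (8.7917, 11.5421)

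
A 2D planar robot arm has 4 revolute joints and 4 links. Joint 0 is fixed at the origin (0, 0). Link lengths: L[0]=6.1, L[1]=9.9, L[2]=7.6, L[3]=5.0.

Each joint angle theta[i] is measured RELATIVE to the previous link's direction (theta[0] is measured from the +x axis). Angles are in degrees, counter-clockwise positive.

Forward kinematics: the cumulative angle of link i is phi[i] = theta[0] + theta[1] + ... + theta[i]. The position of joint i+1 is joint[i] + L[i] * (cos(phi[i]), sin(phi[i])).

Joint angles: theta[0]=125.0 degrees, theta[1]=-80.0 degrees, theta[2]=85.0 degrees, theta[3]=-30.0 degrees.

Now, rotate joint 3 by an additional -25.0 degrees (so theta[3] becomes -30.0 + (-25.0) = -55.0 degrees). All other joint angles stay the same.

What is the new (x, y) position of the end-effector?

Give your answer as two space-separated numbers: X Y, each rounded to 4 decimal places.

Answer: -0.0895 22.6488

Derivation:
joint[0] = (0.0000, 0.0000)  (base)
link 0: phi[0] = 125 = 125 deg
  cos(125 deg) = -0.5736, sin(125 deg) = 0.8192
  joint[1] = (0.0000, 0.0000) + 6.1 * (-0.5736, 0.8192) = (0.0000 + -3.4988, 0.0000 + 4.9968) = (-3.4988, 4.9968)
link 1: phi[1] = 125 + -80 = 45 deg
  cos(45 deg) = 0.7071, sin(45 deg) = 0.7071
  joint[2] = (-3.4988, 4.9968) + 9.9 * (0.7071, 0.7071) = (-3.4988 + 7.0004, 4.9968 + 7.0004) = (3.5015, 11.9972)
link 2: phi[2] = 125 + -80 + 85 = 130 deg
  cos(130 deg) = -0.6428, sin(130 deg) = 0.7660
  joint[3] = (3.5015, 11.9972) + 7.6 * (-0.6428, 0.7660) = (3.5015 + -4.8852, 11.9972 + 5.8219) = (-1.3836, 17.8191)
link 3: phi[3] = 125 + -80 + 85 + -55 = 75 deg
  cos(75 deg) = 0.2588, sin(75 deg) = 0.9659
  joint[4] = (-1.3836, 17.8191) + 5 * (0.2588, 0.9659) = (-1.3836 + 1.2941, 17.8191 + 4.8296) = (-0.0895, 22.6488)
End effector: (-0.0895, 22.6488)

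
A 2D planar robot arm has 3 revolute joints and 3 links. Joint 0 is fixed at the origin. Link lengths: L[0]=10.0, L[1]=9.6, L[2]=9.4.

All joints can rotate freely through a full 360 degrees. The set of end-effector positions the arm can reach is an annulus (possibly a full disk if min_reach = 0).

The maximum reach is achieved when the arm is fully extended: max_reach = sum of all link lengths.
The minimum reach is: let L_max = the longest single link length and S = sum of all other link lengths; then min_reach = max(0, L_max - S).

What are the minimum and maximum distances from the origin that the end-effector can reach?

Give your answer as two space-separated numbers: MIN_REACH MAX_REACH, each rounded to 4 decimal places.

Answer: 0.0000 29.0000

Derivation:
Link lengths: [10.0, 9.6, 9.4]
max_reach = 10 + 9.6 + 9.4 = 29
L_max = max([10.0, 9.6, 9.4]) = 10
S (sum of others) = 29 - 10 = 19
min_reach = max(0, 10 - 19) = max(0, -9) = 0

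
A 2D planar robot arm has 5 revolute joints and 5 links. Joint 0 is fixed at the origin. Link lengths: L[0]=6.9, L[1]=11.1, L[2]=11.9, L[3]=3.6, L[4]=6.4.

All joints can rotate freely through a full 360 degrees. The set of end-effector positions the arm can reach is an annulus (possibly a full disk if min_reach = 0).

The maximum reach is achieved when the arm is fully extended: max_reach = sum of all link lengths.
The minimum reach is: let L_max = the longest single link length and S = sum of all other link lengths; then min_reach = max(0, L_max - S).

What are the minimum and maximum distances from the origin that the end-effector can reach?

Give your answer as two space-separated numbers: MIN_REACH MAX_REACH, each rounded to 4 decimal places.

Answer: 0.0000 39.9000

Derivation:
Link lengths: [6.9, 11.1, 11.9, 3.6, 6.4]
max_reach = 6.9 + 11.1 + 11.9 + 3.6 + 6.4 = 39.9
L_max = max([6.9, 11.1, 11.9, 3.6, 6.4]) = 11.9
S (sum of others) = 39.9 - 11.9 = 28
min_reach = max(0, 11.9 - 28) = max(0, -16.1) = 0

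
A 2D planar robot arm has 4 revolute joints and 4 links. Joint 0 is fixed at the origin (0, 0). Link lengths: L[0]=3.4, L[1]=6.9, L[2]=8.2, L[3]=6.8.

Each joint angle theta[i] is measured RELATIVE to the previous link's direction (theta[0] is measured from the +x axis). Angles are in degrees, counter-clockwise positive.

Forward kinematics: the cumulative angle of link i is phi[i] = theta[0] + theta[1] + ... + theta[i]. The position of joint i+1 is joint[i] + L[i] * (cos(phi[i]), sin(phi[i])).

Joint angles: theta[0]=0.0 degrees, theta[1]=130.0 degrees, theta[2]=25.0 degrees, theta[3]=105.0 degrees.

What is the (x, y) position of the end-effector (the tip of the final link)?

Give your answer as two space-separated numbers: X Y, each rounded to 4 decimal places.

joint[0] = (0.0000, 0.0000)  (base)
link 0: phi[0] = 0 = 0 deg
  cos(0 deg) = 1.0000, sin(0 deg) = 0.0000
  joint[1] = (0.0000, 0.0000) + 3.4 * (1.0000, 0.0000) = (0.0000 + 3.4000, 0.0000 + 0.0000) = (3.4000, 0.0000)
link 1: phi[1] = 0 + 130 = 130 deg
  cos(130 deg) = -0.6428, sin(130 deg) = 0.7660
  joint[2] = (3.4000, 0.0000) + 6.9 * (-0.6428, 0.7660) = (3.4000 + -4.4352, 0.0000 + 5.2857) = (-1.0352, 5.2857)
link 2: phi[2] = 0 + 130 + 25 = 155 deg
  cos(155 deg) = -0.9063, sin(155 deg) = 0.4226
  joint[3] = (-1.0352, 5.2857) + 8.2 * (-0.9063, 0.4226) = (-1.0352 + -7.4317, 5.2857 + 3.4655) = (-8.4670, 8.7512)
link 3: phi[3] = 0 + 130 + 25 + 105 = 260 deg
  cos(260 deg) = -0.1736, sin(260 deg) = -0.9848
  joint[4] = (-8.4670, 8.7512) + 6.8 * (-0.1736, -0.9848) = (-8.4670 + -1.1808, 8.7512 + -6.6967) = (-9.6478, 2.0545)
End effector: (-9.6478, 2.0545)

Answer: -9.6478 2.0545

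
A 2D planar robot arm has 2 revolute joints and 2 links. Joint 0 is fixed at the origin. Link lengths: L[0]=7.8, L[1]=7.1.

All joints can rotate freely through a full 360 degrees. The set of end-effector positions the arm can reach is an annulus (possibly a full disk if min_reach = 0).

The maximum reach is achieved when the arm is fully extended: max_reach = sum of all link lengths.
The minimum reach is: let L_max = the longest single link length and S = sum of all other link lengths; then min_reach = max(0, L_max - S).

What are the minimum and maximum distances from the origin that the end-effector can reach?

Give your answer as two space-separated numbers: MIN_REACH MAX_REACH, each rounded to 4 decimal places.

Link lengths: [7.8, 7.1]
max_reach = 7.8 + 7.1 = 14.9
L_max = max([7.8, 7.1]) = 7.8
S (sum of others) = 14.9 - 7.8 = 7.1
min_reach = max(0, 7.8 - 7.1) = max(0, 0.7) = 0.7

Answer: 0.7000 14.9000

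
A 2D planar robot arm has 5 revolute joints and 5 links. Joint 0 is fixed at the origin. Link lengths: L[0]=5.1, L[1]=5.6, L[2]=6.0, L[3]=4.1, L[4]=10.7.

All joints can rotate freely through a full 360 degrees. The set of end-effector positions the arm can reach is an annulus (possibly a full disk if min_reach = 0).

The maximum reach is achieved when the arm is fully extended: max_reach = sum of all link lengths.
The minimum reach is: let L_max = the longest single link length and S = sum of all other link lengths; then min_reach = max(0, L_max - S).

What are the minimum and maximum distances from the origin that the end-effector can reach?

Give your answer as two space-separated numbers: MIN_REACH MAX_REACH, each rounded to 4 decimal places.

Answer: 0.0000 31.5000

Derivation:
Link lengths: [5.1, 5.6, 6.0, 4.1, 10.7]
max_reach = 5.1 + 5.6 + 6 + 4.1 + 10.7 = 31.5
L_max = max([5.1, 5.6, 6.0, 4.1, 10.7]) = 10.7
S (sum of others) = 31.5 - 10.7 = 20.8
min_reach = max(0, 10.7 - 20.8) = max(0, -10.1) = 0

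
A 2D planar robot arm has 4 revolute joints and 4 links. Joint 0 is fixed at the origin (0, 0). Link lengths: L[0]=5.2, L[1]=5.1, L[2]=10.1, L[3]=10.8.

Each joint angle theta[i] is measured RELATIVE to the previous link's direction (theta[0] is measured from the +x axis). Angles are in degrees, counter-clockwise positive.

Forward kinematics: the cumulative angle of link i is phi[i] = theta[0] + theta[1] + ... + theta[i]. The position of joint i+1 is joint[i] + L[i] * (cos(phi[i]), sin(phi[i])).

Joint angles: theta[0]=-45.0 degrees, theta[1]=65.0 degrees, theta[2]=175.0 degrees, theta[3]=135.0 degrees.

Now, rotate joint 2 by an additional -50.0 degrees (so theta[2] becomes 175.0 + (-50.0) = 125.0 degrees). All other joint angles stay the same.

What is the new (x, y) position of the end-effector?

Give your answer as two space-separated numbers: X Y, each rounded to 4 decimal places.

joint[0] = (0.0000, 0.0000)  (base)
link 0: phi[0] = -45 = -45 deg
  cos(-45 deg) = 0.7071, sin(-45 deg) = -0.7071
  joint[1] = (0.0000, 0.0000) + 5.2 * (0.7071, -0.7071) = (0.0000 + 3.6770, 0.0000 + -3.6770) = (3.6770, -3.6770)
link 1: phi[1] = -45 + 65 = 20 deg
  cos(20 deg) = 0.9397, sin(20 deg) = 0.3420
  joint[2] = (3.6770, -3.6770) + 5.1 * (0.9397, 0.3420) = (3.6770 + 4.7924, -3.6770 + 1.7443) = (8.4694, -1.9327)
link 2: phi[2] = -45 + 65 + 125 = 145 deg
  cos(145 deg) = -0.8192, sin(145 deg) = 0.5736
  joint[3] = (8.4694, -1.9327) + 10.1 * (-0.8192, 0.5736) = (8.4694 + -8.2734, -1.9327 + 5.7931) = (0.1960, 3.8605)
link 3: phi[3] = -45 + 65 + 125 + 135 = 280 deg
  cos(280 deg) = 0.1736, sin(280 deg) = -0.9848
  joint[4] = (0.1960, 3.8605) + 10.8 * (0.1736, -0.9848) = (0.1960 + 1.8754, 3.8605 + -10.6359) = (2.0714, -6.7755)
End effector: (2.0714, -6.7755)

Answer: 2.0714 -6.7755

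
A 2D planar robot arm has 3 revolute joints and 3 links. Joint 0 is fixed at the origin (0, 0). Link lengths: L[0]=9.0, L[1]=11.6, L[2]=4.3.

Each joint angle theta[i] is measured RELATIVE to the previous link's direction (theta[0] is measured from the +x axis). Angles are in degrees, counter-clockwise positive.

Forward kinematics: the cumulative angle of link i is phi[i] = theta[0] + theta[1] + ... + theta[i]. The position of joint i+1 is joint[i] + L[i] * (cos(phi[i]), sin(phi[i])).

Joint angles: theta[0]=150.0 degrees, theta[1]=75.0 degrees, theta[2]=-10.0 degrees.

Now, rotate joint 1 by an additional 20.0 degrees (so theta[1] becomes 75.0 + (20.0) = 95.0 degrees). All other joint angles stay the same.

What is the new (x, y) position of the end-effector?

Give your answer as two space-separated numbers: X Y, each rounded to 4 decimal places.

joint[0] = (0.0000, 0.0000)  (base)
link 0: phi[0] = 150 = 150 deg
  cos(150 deg) = -0.8660, sin(150 deg) = 0.5000
  joint[1] = (0.0000, 0.0000) + 9 * (-0.8660, 0.5000) = (0.0000 + -7.7942, 0.0000 + 4.5000) = (-7.7942, 4.5000)
link 1: phi[1] = 150 + 95 = 245 deg
  cos(245 deg) = -0.4226, sin(245 deg) = -0.9063
  joint[2] = (-7.7942, 4.5000) + 11.6 * (-0.4226, -0.9063) = (-7.7942 + -4.9024, 4.5000 + -10.5132) = (-12.6966, -6.0132)
link 2: phi[2] = 150 + 95 + -10 = 235 deg
  cos(235 deg) = -0.5736, sin(235 deg) = -0.8192
  joint[3] = (-12.6966, -6.0132) + 4.3 * (-0.5736, -0.8192) = (-12.6966 + -2.4664, -6.0132 + -3.5224) = (-15.1630, -9.5355)
End effector: (-15.1630, -9.5355)

Answer: -15.1630 -9.5355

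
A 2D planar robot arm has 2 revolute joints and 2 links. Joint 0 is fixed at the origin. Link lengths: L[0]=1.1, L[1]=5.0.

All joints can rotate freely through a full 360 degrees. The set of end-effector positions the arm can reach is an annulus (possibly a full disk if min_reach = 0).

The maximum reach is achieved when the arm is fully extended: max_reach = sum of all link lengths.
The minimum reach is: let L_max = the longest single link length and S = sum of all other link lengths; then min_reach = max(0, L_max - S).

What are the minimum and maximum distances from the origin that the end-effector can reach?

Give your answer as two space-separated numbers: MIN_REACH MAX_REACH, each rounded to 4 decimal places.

Link lengths: [1.1, 5.0]
max_reach = 1.1 + 5 = 6.1
L_max = max([1.1, 5.0]) = 5
S (sum of others) = 6.1 - 5 = 1.1
min_reach = max(0, 5 - 1.1) = max(0, 3.9) = 3.9

Answer: 3.9000 6.1000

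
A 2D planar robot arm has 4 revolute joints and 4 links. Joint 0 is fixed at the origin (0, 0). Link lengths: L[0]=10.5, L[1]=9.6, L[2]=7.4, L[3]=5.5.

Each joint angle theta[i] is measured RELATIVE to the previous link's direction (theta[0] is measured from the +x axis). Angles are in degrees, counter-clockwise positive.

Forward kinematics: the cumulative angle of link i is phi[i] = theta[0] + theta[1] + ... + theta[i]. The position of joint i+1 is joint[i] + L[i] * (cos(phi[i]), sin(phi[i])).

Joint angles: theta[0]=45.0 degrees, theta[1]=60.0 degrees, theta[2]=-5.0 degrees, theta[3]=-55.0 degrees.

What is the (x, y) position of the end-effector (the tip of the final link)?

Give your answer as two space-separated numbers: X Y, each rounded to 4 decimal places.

joint[0] = (0.0000, 0.0000)  (base)
link 0: phi[0] = 45 = 45 deg
  cos(45 deg) = 0.7071, sin(45 deg) = 0.7071
  joint[1] = (0.0000, 0.0000) + 10.5 * (0.7071, 0.7071) = (0.0000 + 7.4246, 0.0000 + 7.4246) = (7.4246, 7.4246)
link 1: phi[1] = 45 + 60 = 105 deg
  cos(105 deg) = -0.2588, sin(105 deg) = 0.9659
  joint[2] = (7.4246, 7.4246) + 9.6 * (-0.2588, 0.9659) = (7.4246 + -2.4847, 7.4246 + 9.2729) = (4.9400, 16.6975)
link 2: phi[2] = 45 + 60 + -5 = 100 deg
  cos(100 deg) = -0.1736, sin(100 deg) = 0.9848
  joint[3] = (4.9400, 16.6975) + 7.4 * (-0.1736, 0.9848) = (4.9400 + -1.2850, 16.6975 + 7.2876) = (3.6550, 23.9851)
link 3: phi[3] = 45 + 60 + -5 + -55 = 45 deg
  cos(45 deg) = 0.7071, sin(45 deg) = 0.7071
  joint[4] = (3.6550, 23.9851) + 5.5 * (0.7071, 0.7071) = (3.6550 + 3.8891, 23.9851 + 3.8891) = (7.5440, 27.8742)
End effector: (7.5440, 27.8742)

Answer: 7.5440 27.8742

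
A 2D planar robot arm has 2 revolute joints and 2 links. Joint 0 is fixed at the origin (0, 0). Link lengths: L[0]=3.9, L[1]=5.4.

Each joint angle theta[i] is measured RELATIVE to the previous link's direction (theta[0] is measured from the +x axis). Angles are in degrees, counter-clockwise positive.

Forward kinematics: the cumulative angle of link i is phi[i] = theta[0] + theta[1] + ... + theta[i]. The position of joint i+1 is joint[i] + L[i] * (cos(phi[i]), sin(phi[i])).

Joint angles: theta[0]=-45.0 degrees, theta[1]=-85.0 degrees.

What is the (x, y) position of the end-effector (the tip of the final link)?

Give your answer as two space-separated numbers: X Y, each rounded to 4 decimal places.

joint[0] = (0.0000, 0.0000)  (base)
link 0: phi[0] = -45 = -45 deg
  cos(-45 deg) = 0.7071, sin(-45 deg) = -0.7071
  joint[1] = (0.0000, 0.0000) + 3.9 * (0.7071, -0.7071) = (0.0000 + 2.7577, 0.0000 + -2.7577) = (2.7577, -2.7577)
link 1: phi[1] = -45 + -85 = -130 deg
  cos(-130 deg) = -0.6428, sin(-130 deg) = -0.7660
  joint[2] = (2.7577, -2.7577) + 5.4 * (-0.6428, -0.7660) = (2.7577 + -3.4711, -2.7577 + -4.1366) = (-0.7133, -6.8944)
End effector: (-0.7133, -6.8944)

Answer: -0.7133 -6.8944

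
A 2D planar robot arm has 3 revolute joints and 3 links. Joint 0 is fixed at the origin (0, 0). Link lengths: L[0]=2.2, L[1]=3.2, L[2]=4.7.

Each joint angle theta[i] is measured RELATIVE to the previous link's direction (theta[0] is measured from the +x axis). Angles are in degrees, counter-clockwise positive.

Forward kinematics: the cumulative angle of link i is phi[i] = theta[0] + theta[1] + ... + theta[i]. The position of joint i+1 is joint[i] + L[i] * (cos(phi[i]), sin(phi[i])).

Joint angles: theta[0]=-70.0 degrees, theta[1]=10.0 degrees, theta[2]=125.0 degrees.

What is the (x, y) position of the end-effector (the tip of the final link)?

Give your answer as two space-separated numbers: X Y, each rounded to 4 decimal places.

Answer: 4.3388 -0.5790

Derivation:
joint[0] = (0.0000, 0.0000)  (base)
link 0: phi[0] = -70 = -70 deg
  cos(-70 deg) = 0.3420, sin(-70 deg) = -0.9397
  joint[1] = (0.0000, 0.0000) + 2.2 * (0.3420, -0.9397) = (0.0000 + 0.7524, 0.0000 + -2.0673) = (0.7524, -2.0673)
link 1: phi[1] = -70 + 10 = -60 deg
  cos(-60 deg) = 0.5000, sin(-60 deg) = -0.8660
  joint[2] = (0.7524, -2.0673) + 3.2 * (0.5000, -0.8660) = (0.7524 + 1.6000, -2.0673 + -2.7713) = (2.3524, -4.8386)
link 2: phi[2] = -70 + 10 + 125 = 65 deg
  cos(65 deg) = 0.4226, sin(65 deg) = 0.9063
  joint[3] = (2.3524, -4.8386) + 4.7 * (0.4226, 0.9063) = (2.3524 + 1.9863, -4.8386 + 4.2596) = (4.3388, -0.5790)
End effector: (4.3388, -0.5790)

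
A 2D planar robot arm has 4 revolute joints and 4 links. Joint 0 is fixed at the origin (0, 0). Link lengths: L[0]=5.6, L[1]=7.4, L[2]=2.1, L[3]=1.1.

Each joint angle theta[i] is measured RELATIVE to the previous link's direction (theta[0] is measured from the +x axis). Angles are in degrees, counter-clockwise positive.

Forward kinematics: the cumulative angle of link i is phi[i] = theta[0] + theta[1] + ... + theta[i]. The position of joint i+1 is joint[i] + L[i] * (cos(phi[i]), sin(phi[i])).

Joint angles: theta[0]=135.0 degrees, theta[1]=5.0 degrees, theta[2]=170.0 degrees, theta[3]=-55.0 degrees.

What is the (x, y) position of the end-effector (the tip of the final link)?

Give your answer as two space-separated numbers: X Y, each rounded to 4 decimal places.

joint[0] = (0.0000, 0.0000)  (base)
link 0: phi[0] = 135 = 135 deg
  cos(135 deg) = -0.7071, sin(135 deg) = 0.7071
  joint[1] = (0.0000, 0.0000) + 5.6 * (-0.7071, 0.7071) = (0.0000 + -3.9598, 0.0000 + 3.9598) = (-3.9598, 3.9598)
link 1: phi[1] = 135 + 5 = 140 deg
  cos(140 deg) = -0.7660, sin(140 deg) = 0.6428
  joint[2] = (-3.9598, 3.9598) + 7.4 * (-0.7660, 0.6428) = (-3.9598 + -5.6687, 3.9598 + 4.7566) = (-9.6285, 8.7164)
link 2: phi[2] = 135 + 5 + 170 = 310 deg
  cos(310 deg) = 0.6428, sin(310 deg) = -0.7660
  joint[3] = (-9.6285, 8.7164) + 2.1 * (0.6428, -0.7660) = (-9.6285 + 1.3499, 8.7164 + -1.6087) = (-8.2787, 7.1077)
link 3: phi[3] = 135 + 5 + 170 + -55 = 255 deg
  cos(255 deg) = -0.2588, sin(255 deg) = -0.9659
  joint[4] = (-8.2787, 7.1077) + 1.1 * (-0.2588, -0.9659) = (-8.2787 + -0.2847, 7.1077 + -1.0625) = (-8.5634, 6.0452)
End effector: (-8.5634, 6.0452)

Answer: -8.5634 6.0452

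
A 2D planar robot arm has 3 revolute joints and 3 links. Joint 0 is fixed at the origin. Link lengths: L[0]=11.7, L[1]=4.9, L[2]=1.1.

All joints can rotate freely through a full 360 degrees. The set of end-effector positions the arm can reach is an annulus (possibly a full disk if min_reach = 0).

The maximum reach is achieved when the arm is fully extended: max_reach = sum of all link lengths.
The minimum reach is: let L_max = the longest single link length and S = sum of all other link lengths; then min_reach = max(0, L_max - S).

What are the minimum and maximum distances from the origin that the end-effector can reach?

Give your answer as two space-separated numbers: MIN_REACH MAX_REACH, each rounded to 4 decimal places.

Answer: 5.7000 17.7000

Derivation:
Link lengths: [11.7, 4.9, 1.1]
max_reach = 11.7 + 4.9 + 1.1 = 17.7
L_max = max([11.7, 4.9, 1.1]) = 11.7
S (sum of others) = 17.7 - 11.7 = 6
min_reach = max(0, 11.7 - 6) = max(0, 5.7) = 5.7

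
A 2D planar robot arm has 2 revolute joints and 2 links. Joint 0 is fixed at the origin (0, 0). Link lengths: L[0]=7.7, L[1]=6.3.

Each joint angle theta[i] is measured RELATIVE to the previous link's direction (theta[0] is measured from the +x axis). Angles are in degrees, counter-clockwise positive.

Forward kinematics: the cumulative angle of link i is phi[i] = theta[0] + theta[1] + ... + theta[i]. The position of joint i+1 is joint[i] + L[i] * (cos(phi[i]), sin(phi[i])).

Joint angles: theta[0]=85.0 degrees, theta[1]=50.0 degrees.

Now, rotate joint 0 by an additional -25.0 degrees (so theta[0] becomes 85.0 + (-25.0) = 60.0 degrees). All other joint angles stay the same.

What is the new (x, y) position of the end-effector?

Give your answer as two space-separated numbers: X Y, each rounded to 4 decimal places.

joint[0] = (0.0000, 0.0000)  (base)
link 0: phi[0] = 60 = 60 deg
  cos(60 deg) = 0.5000, sin(60 deg) = 0.8660
  joint[1] = (0.0000, 0.0000) + 7.7 * (0.5000, 0.8660) = (0.0000 + 3.8500, 0.0000 + 6.6684) = (3.8500, 6.6684)
link 1: phi[1] = 60 + 50 = 110 deg
  cos(110 deg) = -0.3420, sin(110 deg) = 0.9397
  joint[2] = (3.8500, 6.6684) + 6.3 * (-0.3420, 0.9397) = (3.8500 + -2.1547, 6.6684 + 5.9201) = (1.6953, 12.5885)
End effector: (1.6953, 12.5885)

Answer: 1.6953 12.5885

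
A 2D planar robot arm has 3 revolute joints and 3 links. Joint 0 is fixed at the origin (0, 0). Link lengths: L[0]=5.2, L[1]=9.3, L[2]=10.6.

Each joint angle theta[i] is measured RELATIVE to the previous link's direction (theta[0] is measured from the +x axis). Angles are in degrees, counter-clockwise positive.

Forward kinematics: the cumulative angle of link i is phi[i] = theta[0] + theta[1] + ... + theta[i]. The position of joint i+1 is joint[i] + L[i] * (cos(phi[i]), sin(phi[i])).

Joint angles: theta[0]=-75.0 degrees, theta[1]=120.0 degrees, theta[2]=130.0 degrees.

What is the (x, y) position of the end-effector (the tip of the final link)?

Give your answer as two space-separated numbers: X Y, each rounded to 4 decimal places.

Answer: -2.6377 2.4771

Derivation:
joint[0] = (0.0000, 0.0000)  (base)
link 0: phi[0] = -75 = -75 deg
  cos(-75 deg) = 0.2588, sin(-75 deg) = -0.9659
  joint[1] = (0.0000, 0.0000) + 5.2 * (0.2588, -0.9659) = (0.0000 + 1.3459, 0.0000 + -5.0228) = (1.3459, -5.0228)
link 1: phi[1] = -75 + 120 = 45 deg
  cos(45 deg) = 0.7071, sin(45 deg) = 0.7071
  joint[2] = (1.3459, -5.0228) + 9.3 * (0.7071, 0.7071) = (1.3459 + 6.5761, -5.0228 + 6.5761) = (7.9220, 1.5533)
link 2: phi[2] = -75 + 120 + 130 = 175 deg
  cos(175 deg) = -0.9962, sin(175 deg) = 0.0872
  joint[3] = (7.9220, 1.5533) + 10.6 * (-0.9962, 0.0872) = (7.9220 + -10.5597, 1.5533 + 0.9239) = (-2.6377, 2.4771)
End effector: (-2.6377, 2.4771)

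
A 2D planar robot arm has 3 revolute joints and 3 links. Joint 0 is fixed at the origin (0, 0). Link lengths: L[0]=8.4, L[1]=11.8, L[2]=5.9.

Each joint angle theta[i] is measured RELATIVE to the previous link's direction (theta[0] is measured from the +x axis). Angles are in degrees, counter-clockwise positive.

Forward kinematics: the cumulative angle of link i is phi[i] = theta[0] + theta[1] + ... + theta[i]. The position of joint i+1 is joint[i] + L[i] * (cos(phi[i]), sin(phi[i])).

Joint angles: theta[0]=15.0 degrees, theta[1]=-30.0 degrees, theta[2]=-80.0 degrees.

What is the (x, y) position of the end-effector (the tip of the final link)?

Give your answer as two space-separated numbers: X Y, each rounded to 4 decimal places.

Answer: 18.9975 -6.7575

Derivation:
joint[0] = (0.0000, 0.0000)  (base)
link 0: phi[0] = 15 = 15 deg
  cos(15 deg) = 0.9659, sin(15 deg) = 0.2588
  joint[1] = (0.0000, 0.0000) + 8.4 * (0.9659, 0.2588) = (0.0000 + 8.1138, 0.0000 + 2.1741) = (8.1138, 2.1741)
link 1: phi[1] = 15 + -30 = -15 deg
  cos(-15 deg) = 0.9659, sin(-15 deg) = -0.2588
  joint[2] = (8.1138, 2.1741) + 11.8 * (0.9659, -0.2588) = (8.1138 + 11.3979, 2.1741 + -3.0541) = (19.5117, -0.8800)
link 2: phi[2] = 15 + -30 + -80 = -95 deg
  cos(-95 deg) = -0.0872, sin(-95 deg) = -0.9962
  joint[3] = (19.5117, -0.8800) + 5.9 * (-0.0872, -0.9962) = (19.5117 + -0.5142, -0.8800 + -5.8775) = (18.9975, -6.7575)
End effector: (18.9975, -6.7575)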